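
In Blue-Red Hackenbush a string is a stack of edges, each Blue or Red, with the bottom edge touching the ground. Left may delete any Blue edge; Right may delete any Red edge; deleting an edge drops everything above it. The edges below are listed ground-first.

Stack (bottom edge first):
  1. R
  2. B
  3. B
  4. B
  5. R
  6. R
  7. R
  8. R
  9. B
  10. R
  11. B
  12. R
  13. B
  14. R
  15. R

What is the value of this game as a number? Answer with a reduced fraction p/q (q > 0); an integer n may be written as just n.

1 of 15 · R · max L −∞ · min R 0 gives -1
2 of 15 · RB · max L -1 · min R 0 gives -1/2
3 of 15 · RBB · max L -1/2 · min R 0 gives -1/4
4 of 15 · RBBB · max L -1/4 · min R 0 gives -1/8
5 of 15 · RBBBR · max L -1/4 · min R -1/8 gives -3/16
6 of 15 · RBBBRR · max L -1/4 · min R -3/16 gives -7/32
7 of 15 · RBBBRRR · max L -1/4 · min R -7/32 gives -15/64
8 of 15 · RBBBRRRR · max L -1/4 · min R -15/64 gives -31/128
9 of 15 · RBBBRRRRB · max L -31/128 · min R -15/64 gives -61/256
10 of 15 · RBBBRRRRBR · max L -31/128 · min R -61/256 gives -123/512
11 of 15 · RBBBRRRRBRB · max L -123/512 · min R -61/256 gives -245/1024
12 of 15 · RBBBRRRRBRBR · max L -123/512 · min R -245/1024 gives -491/2048
13 of 15 · RBBBRRRRBRBRB · max L -491/2048 · min R -245/1024 gives -981/4096
14 of 15 · RBBBRRRRBRBRBR · max L -491/2048 · min R -981/4096 gives -1963/8192
15 of 15 · RBBBRRRRBRBRBRR · max L -491/2048 · min R -1963/8192 gives -3927/16384

-3927/16384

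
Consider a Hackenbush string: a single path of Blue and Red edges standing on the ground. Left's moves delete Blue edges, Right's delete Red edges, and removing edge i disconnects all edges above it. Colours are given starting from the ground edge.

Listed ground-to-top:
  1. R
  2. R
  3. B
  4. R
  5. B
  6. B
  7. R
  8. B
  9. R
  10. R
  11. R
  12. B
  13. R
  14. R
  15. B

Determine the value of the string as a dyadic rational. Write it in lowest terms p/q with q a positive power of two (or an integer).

-13037/8192

Prefix values for R R B R B B R B R R R B R R B via {L|R} + simplicity:
1 of 15 · R · max L −∞ · min R 0 so -1
2 of 15 · RR · max L −∞ · min R -1 so -2
3 of 15 · RRB · max L -2 · min R -1 so -3/2
4 of 15 · RRBR · max L -2 · min R -3/2 so -7/4
5 of 15 · RRBRB · max L -7/4 · min R -3/2 so -13/8
6 of 15 · RRBRBB · max L -13/8 · min R -3/2 so -25/16
7 of 15 · RRBRBBR · max L -13/8 · min R -25/16 so -51/32
8 of 15 · RRBRBBRB · max L -51/32 · min R -25/16 so -101/64
9 of 15 · RRBRBBRBR · max L -51/32 · min R -101/64 so -203/128
10 of 15 · RRBRBBRBRR · max L -51/32 · min R -203/128 so -407/256
11 of 15 · RRBRBBRBRRR · max L -51/32 · min R -407/256 so -815/512
12 of 15 · RRBRBBRBRRRB · max L -815/512 · min R -407/256 so -1629/1024
13 of 15 · RRBRBBRBRRRBR · max L -815/512 · min R -1629/1024 so -3259/2048
14 of 15 · RRBRBBRBRRRBRR · max L -815/512 · min R -3259/2048 so -6519/4096
15 of 15 · RRBRBBRBRRRBRRB · max L -6519/4096 · min R -3259/2048 so -13037/8192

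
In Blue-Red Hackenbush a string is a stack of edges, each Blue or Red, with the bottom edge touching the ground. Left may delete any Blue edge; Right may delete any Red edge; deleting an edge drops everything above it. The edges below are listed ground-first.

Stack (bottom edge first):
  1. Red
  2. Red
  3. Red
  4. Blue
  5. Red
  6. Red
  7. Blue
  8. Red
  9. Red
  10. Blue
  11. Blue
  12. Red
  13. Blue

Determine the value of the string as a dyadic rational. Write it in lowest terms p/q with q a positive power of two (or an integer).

-2917/1024

Build value(s[:k]) for k = 1..13, string s = Red Red Red Blue Red Red Blue Red Red Blue Blue Red Blue.
step 1: add Red to get R; options L={ — } R={ 0 } → -1
step 2: add Red to get RR; options L={ — } R={ -1 0 } → -2
step 3: add Red to get RRR; options L={ — } R={ -2 -1 0 } → -3
step 4: add Blue to get RRRB; options L={ -3 } R={ -2 -1 0 } → -5/2
step 5: add Red to get RRRBR; options L={ -3 } R={ -5/2 -2 -1 0 } → -11/4
step 6: add Red to get RRRBRR; options L={ -3 } R={ -11/4 -5/2 -2 -1 0 } → -23/8
step 7: add Blue to get RRRBRRB; options L={ -3 -23/8 } R={ -11/4 -5/2 -2 -1 0 } → -45/16
step 8: add Red to get RRRBRRBR; options L={ -3 -23/8 } R={ -45/16 -11/4 -5/2 -2 -1 0 } → -91/32
step 9: add Red to get RRRBRRBRR; options L={ -3 -23/8 } R={ -91/32 -45/16 -11/4 -5/2 -2 -1 0 } → -183/64
step 10: add Blue to get RRRBRRBRRB; options L={ -3 -23/8 -183/64 } R={ -91/32 -45/16 -11/4 -5/2 -2 -1 0 } → -365/128
step 11: add Blue to get RRRBRRBRRBB; options L={ -3 -23/8 -183/64 -365/128 } R={ -91/32 -45/16 -11/4 -5/2 -2 -1 0 } → -729/256
step 12: add Red to get RRRBRRBRRBBR; options L={ -3 -23/8 -183/64 -365/128 } R={ -729/256 -91/32 -45/16 -11/4 -5/2 -2 -1 0 } → -1459/512
step 13: add Blue to get RRRBRRBRRBBRB; options L={ -3 -23/8 -183/64 -365/128 -1459/512 } R={ -729/256 -91/32 -45/16 -11/4 -5/2 -2 -1 0 } → -2917/1024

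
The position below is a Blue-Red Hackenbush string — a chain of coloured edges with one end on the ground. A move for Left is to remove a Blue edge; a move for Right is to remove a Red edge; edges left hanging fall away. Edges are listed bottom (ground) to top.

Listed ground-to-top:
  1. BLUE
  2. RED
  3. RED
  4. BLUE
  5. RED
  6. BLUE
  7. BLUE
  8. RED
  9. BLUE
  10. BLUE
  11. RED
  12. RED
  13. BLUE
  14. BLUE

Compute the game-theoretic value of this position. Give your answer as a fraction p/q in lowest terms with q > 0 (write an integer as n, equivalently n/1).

2919/8192

step 1: add BLUE to get B; options L={ 0 } R={ · } => 1
step 2: add RED to get BR; options L={ 0 } R={ 1 } => 1/2
step 3: add RED to get BRR; options L={ 0 } R={ 1/2; 1 } => 1/4
step 4: add BLUE to get BRRB; options L={ 0; 1/4 } R={ 1/2; 1 } => 3/8
step 5: add RED to get BRRBR; options L={ 0; 1/4 } R={ 3/8; 1/2; 1 } => 5/16
step 6: add BLUE to get BRRBRB; options L={ 0; 1/4; 5/16 } R={ 3/8; 1/2; 1 } => 11/32
step 7: add BLUE to get BRRBRBB; options L={ 0; 1/4; 5/16; 11/32 } R={ 3/8; 1/2; 1 } => 23/64
step 8: add RED to get BRRBRBBR; options L={ 0; 1/4; 5/16; 11/32 } R={ 23/64; 3/8; 1/2; 1 } => 45/128
step 9: add BLUE to get BRRBRBBRB; options L={ 0; 1/4; 5/16; 11/32; 45/128 } R={ 23/64; 3/8; 1/2; 1 } => 91/256
step 10: add BLUE to get BRRBRBBRBB; options L={ 0; 1/4; 5/16; 11/32; 45/128; 91/256 } R={ 23/64; 3/8; 1/2; 1 } => 183/512
step 11: add RED to get BRRBRBBRBBR; options L={ 0; 1/4; 5/16; 11/32; 45/128; 91/256 } R={ 183/512; 23/64; 3/8; 1/2; 1 } => 365/1024
step 12: add RED to get BRRBRBBRBBRR; options L={ 0; 1/4; 5/16; 11/32; 45/128; 91/256 } R={ 365/1024; 183/512; 23/64; 3/8; 1/2; 1 } => 729/2048
step 13: add BLUE to get BRRBRBBRBBRRB; options L={ 0; 1/4; 5/16; 11/32; 45/128; 91/256; 729/2048 } R={ 365/1024; 183/512; 23/64; 3/8; 1/2; 1 } => 1459/4096
step 14: add BLUE to get BRRBRBBRBBRRBB; options L={ 0; 1/4; 5/16; 11/32; 45/128; 91/256; 729/2048; 1459/4096 } R={ 365/1024; 183/512; 23/64; 3/8; 1/2; 1 } => 2919/8192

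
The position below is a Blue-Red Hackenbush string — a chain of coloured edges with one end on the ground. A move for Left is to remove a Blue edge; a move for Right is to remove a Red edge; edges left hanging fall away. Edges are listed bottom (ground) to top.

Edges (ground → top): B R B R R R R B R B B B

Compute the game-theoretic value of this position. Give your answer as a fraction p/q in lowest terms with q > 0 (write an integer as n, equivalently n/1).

1 of 12 · B · max L 0 · min R +∞ → 1
2 of 12 · BR · max L 0 · min R 1 → 1/2
3 of 12 · BRB · max L 1/2 · min R 1 → 3/4
4 of 12 · BRBR · max L 1/2 · min R 3/4 → 5/8
5 of 12 · BRBRR · max L 1/2 · min R 5/8 → 9/16
6 of 12 · BRBRRR · max L 1/2 · min R 9/16 → 17/32
7 of 12 · BRBRRRR · max L 1/2 · min R 17/32 → 33/64
8 of 12 · BRBRRRRB · max L 33/64 · min R 17/32 → 67/128
9 of 12 · BRBRRRRBR · max L 33/64 · min R 67/128 → 133/256
10 of 12 · BRBRRRRBRB · max L 133/256 · min R 67/128 → 267/512
11 of 12 · BRBRRRRBRBB · max L 267/512 · min R 67/128 → 535/1024
12 of 12 · BRBRRRRBRBBB · max L 535/1024 · min R 67/128 → 1071/2048

1071/2048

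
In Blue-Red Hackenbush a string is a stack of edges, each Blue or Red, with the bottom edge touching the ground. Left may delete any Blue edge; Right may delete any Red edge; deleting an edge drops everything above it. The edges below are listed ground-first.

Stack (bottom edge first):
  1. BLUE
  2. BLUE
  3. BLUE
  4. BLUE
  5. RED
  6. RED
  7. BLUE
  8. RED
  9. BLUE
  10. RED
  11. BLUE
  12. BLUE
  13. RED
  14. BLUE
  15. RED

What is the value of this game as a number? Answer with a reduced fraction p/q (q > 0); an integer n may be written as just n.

G_1 [B]  L=[0]  R=[none]  ⇒ 1
G_2 [BB]  L=[0; 1]  R=[none]  ⇒ 2
G_3 [BBB]  L=[0; 1; 2]  R=[none]  ⇒ 3
G_4 [BBBB]  L=[0; 1; 2; 3]  R=[none]  ⇒ 4
G_5 [BBBBR]  L=[0; 1; 2; 3]  R=[4]  ⇒ 7/2
G_6 [BBBBRR]  L=[0; 1; 2; 3]  R=[7/2; 4]  ⇒ 13/4
G_7 [BBBBRRB]  L=[0; 1; 2; 3; 13/4]  R=[7/2; 4]  ⇒ 27/8
G_8 [BBBBRRBR]  L=[0; 1; 2; 3; 13/4]  R=[27/8; 7/2; 4]  ⇒ 53/16
G_9 [BBBBRRBRB]  L=[0; 1; 2; 3; 13/4; 53/16]  R=[27/8; 7/2; 4]  ⇒ 107/32
G_10 [BBBBRRBRBR]  L=[0; 1; 2; 3; 13/4; 53/16]  R=[107/32; 27/8; 7/2; 4]  ⇒ 213/64
G_11 [BBBBRRBRBRB]  L=[0; 1; 2; 3; 13/4; 53/16; 213/64]  R=[107/32; 27/8; 7/2; 4]  ⇒ 427/128
G_12 [BBBBRRBRBRBB]  L=[0; 1; 2; 3; 13/4; 53/16; 213/64; 427/128]  R=[107/32; 27/8; 7/2; 4]  ⇒ 855/256
G_13 [BBBBRRBRBRBBR]  L=[0; 1; 2; 3; 13/4; 53/16; 213/64; 427/128]  R=[855/256; 107/32; 27/8; 7/2; 4]  ⇒ 1709/512
G_14 [BBBBRRBRBRBBRB]  L=[0; 1; 2; 3; 13/4; 53/16; 213/64; 427/128; 1709/512]  R=[855/256; 107/32; 27/8; 7/2; 4]  ⇒ 3419/1024
G_15 [BBBBRRBRBRBBRBR]  L=[0; 1; 2; 3; 13/4; 53/16; 213/64; 427/128; 1709/512]  R=[3419/1024; 855/256; 107/32; 27/8; 7/2; 4]  ⇒ 6837/2048

6837/2048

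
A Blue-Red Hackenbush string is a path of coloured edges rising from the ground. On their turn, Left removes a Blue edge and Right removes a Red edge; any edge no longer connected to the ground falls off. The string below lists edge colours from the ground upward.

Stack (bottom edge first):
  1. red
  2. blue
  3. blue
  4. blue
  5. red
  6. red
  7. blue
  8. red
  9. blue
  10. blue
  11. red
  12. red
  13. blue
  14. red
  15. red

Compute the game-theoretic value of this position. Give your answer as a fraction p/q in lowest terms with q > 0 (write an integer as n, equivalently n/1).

r: Left {  }, Right { 0 } -> simplest -1
rb: Left { -1 }, Right { 0 } -> simplest -1/2
rbb: Left { -1 -1/2 }, Right { 0 } -> simplest -1/4
rbbb: Left { -1 -1/2 -1/4 }, Right { 0 } -> simplest -1/8
rbbbr: Left { -1 -1/2 -1/4 }, Right { -1/8 0 } -> simplest -3/16
rbbbrr: Left { -1 -1/2 -1/4 }, Right { -3/16 -1/8 0 } -> simplest -7/32
rbbbrrb: Left { -1 -1/2 -1/4 -7/32 }, Right { -3/16 -1/8 0 } -> simplest -13/64
rbbbrrbr: Left { -1 -1/2 -1/4 -7/32 }, Right { -13/64 -3/16 -1/8 0 } -> simplest -27/128
rbbbrrbrb: Left { -1 -1/2 -1/4 -7/32 -27/128 }, Right { -13/64 -3/16 -1/8 0 } -> simplest -53/256
rbbbrrbrbb: Left { -1 -1/2 -1/4 -7/32 -27/128 -53/256 }, Right { -13/64 -3/16 -1/8 0 } -> simplest -105/512
rbbbrrbrbbr: Left { -1 -1/2 -1/4 -7/32 -27/128 -53/256 }, Right { -105/512 -13/64 -3/16 -1/8 0 } -> simplest -211/1024
rbbbrrbrbbrr: Left { -1 -1/2 -1/4 -7/32 -27/128 -53/256 }, Right { -211/1024 -105/512 -13/64 -3/16 -1/8 0 } -> simplest -423/2048
rbbbrrbrbbrrb: Left { -1 -1/2 -1/4 -7/32 -27/128 -53/256 -423/2048 }, Right { -211/1024 -105/512 -13/64 -3/16 -1/8 0 } -> simplest -845/4096
rbbbrrbrbbrrbr: Left { -1 -1/2 -1/4 -7/32 -27/128 -53/256 -423/2048 }, Right { -845/4096 -211/1024 -105/512 -13/64 -3/16 -1/8 0 } -> simplest -1691/8192
rbbbrrbrbbrrbrr: Left { -1 -1/2 -1/4 -7/32 -27/128 -53/256 -423/2048 }, Right { -1691/8192 -845/4096 -211/1024 -105/512 -13/64 -3/16 -1/8 0 } -> simplest -3383/16384

-3383/16384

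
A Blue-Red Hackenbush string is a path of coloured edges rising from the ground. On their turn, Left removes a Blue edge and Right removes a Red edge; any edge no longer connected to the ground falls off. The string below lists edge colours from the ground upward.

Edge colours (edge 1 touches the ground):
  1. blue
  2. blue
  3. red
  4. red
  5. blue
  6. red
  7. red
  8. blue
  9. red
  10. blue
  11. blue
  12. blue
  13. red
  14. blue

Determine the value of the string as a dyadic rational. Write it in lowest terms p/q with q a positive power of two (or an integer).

step 1: add blue to get b; options L={ 0 } R={ — } → 1
step 2: add blue to get bb; options L={ 0; 1 } R={ — } → 2
step 3: add red to get bbr; options L={ 0; 1 } R={ 2 } → 3/2
step 4: add red to get bbrr; options L={ 0; 1 } R={ 3/2; 2 } → 5/4
step 5: add blue to get bbrrb; options L={ 0; 1; 5/4 } R={ 3/2; 2 } → 11/8
step 6: add red to get bbrrbr; options L={ 0; 1; 5/4 } R={ 11/8; 3/2; 2 } → 21/16
step 7: add red to get bbrrbrr; options L={ 0; 1; 5/4 } R={ 21/16; 11/8; 3/2; 2 } → 41/32
step 8: add blue to get bbrrbrrb; options L={ 0; 1; 5/4; 41/32 } R={ 21/16; 11/8; 3/2; 2 } → 83/64
step 9: add red to get bbrrbrrbr; options L={ 0; 1; 5/4; 41/32 } R={ 83/64; 21/16; 11/8; 3/2; 2 } → 165/128
step 10: add blue to get bbrrbrrbrb; options L={ 0; 1; 5/4; 41/32; 165/128 } R={ 83/64; 21/16; 11/8; 3/2; 2 } → 331/256
step 11: add blue to get bbrrbrrbrbb; options L={ 0; 1; 5/4; 41/32; 165/128; 331/256 } R={ 83/64; 21/16; 11/8; 3/2; 2 } → 663/512
step 12: add blue to get bbrrbrrbrbbb; options L={ 0; 1; 5/4; 41/32; 165/128; 331/256; 663/512 } R={ 83/64; 21/16; 11/8; 3/2; 2 } → 1327/1024
step 13: add red to get bbrrbrrbrbbbr; options L={ 0; 1; 5/4; 41/32; 165/128; 331/256; 663/512 } R={ 1327/1024; 83/64; 21/16; 11/8; 3/2; 2 } → 2653/2048
step 14: add blue to get bbrrbrrbrbbbrb; options L={ 0; 1; 5/4; 41/32; 165/128; 331/256; 663/512; 2653/2048 } R={ 1327/1024; 83/64; 21/16; 11/8; 3/2; 2 } → 5307/4096

5307/4096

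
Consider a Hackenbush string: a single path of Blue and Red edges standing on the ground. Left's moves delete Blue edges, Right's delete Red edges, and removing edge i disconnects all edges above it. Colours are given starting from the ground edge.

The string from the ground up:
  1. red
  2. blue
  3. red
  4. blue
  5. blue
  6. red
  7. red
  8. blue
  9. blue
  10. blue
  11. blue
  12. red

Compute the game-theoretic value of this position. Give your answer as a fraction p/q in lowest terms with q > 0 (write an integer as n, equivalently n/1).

-1219/2048

value_1 [r]  L=[∅]  R=[0]  so -1
value_2 [rb]  L=[-1]  R=[0]  so -1/2
value_3 [rbr]  L=[-1]  R=[-1/2, 0]  so -3/4
value_4 [rbrb]  L=[-1, -3/4]  R=[-1/2, 0]  so -5/8
value_5 [rbrbb]  L=[-1, -3/4, -5/8]  R=[-1/2, 0]  so -9/16
value_6 [rbrbbr]  L=[-1, -3/4, -5/8]  R=[-9/16, -1/2, 0]  so -19/32
value_7 [rbrbbrr]  L=[-1, -3/4, -5/8]  R=[-19/32, -9/16, -1/2, 0]  so -39/64
value_8 [rbrbbrrb]  L=[-1, -3/4, -5/8, -39/64]  R=[-19/32, -9/16, -1/2, 0]  so -77/128
value_9 [rbrbbrrbb]  L=[-1, -3/4, -5/8, -39/64, -77/128]  R=[-19/32, -9/16, -1/2, 0]  so -153/256
value_10 [rbrbbrrbbb]  L=[-1, -3/4, -5/8, -39/64, -77/128, -153/256]  R=[-19/32, -9/16, -1/2, 0]  so -305/512
value_11 [rbrbbrrbbbb]  L=[-1, -3/4, -5/8, -39/64, -77/128, -153/256, -305/512]  R=[-19/32, -9/16, -1/2, 0]  so -609/1024
value_12 [rbrbbrrbbbbr]  L=[-1, -3/4, -5/8, -39/64, -77/128, -153/256, -305/512]  R=[-609/1024, -19/32, -9/16, -1/2, 0]  so -1219/2048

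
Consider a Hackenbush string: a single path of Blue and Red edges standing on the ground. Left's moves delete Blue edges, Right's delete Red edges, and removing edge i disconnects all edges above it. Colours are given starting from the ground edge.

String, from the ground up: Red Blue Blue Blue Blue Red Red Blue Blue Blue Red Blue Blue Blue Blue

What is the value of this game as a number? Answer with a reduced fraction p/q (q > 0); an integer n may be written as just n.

Recurse on prefixes of the 15-edge string Red Blue Blue Blue Blue Red Red Blue Blue Blue Red Blue Blue Blue Blue:
val_1 [R]  L=[]  R=[0]  — -1
val_2 [RB]  L=[-1]  R=[0]  — -1/2
val_3 [RBB]  L=[-1, -1/2]  R=[0]  — -1/4
val_4 [RBBB]  L=[-1, -1/2, -1/4]  R=[0]  — -1/8
val_5 [RBBBB]  L=[-1, -1/2, -1/4, -1/8]  R=[0]  — -1/16
val_6 [RBBBBR]  L=[-1, -1/2, -1/4, -1/8]  R=[-1/16, 0]  — -3/32
val_7 [RBBBBRR]  L=[-1, -1/2, -1/4, -1/8]  R=[-3/32, -1/16, 0]  — -7/64
val_8 [RBBBBRRB]  L=[-1, -1/2, -1/4, -1/8, -7/64]  R=[-3/32, -1/16, 0]  — -13/128
val_9 [RBBBBRRBB]  L=[-1, -1/2, -1/4, -1/8, -7/64, -13/128]  R=[-3/32, -1/16, 0]  — -25/256
val_10 [RBBBBRRBBB]  L=[-1, -1/2, -1/4, -1/8, -7/64, -13/128, -25/256]  R=[-3/32, -1/16, 0]  — -49/512
val_11 [RBBBBRRBBBR]  L=[-1, -1/2, -1/4, -1/8, -7/64, -13/128, -25/256]  R=[-49/512, -3/32, -1/16, 0]  — -99/1024
val_12 [RBBBBRRBBBRB]  L=[-1, -1/2, -1/4, -1/8, -7/64, -13/128, -25/256, -99/1024]  R=[-49/512, -3/32, -1/16, 0]  — -197/2048
val_13 [RBBBBRRBBBRBB]  L=[-1, -1/2, -1/4, -1/8, -7/64, -13/128, -25/256, -99/1024, -197/2048]  R=[-49/512, -3/32, -1/16, 0]  — -393/4096
val_14 [RBBBBRRBBBRBBB]  L=[-1, -1/2, -1/4, -1/8, -7/64, -13/128, -25/256, -99/1024, -197/2048, -393/4096]  R=[-49/512, -3/32, -1/16, 0]  — -785/8192
val_15 [RBBBBRRBBBRBBBB]  L=[-1, -1/2, -1/4, -1/8, -7/64, -13/128, -25/256, -99/1024, -197/2048, -393/4096, -785/8192]  R=[-49/512, -3/32, -1/16, 0]  — -1569/16384

-1569/16384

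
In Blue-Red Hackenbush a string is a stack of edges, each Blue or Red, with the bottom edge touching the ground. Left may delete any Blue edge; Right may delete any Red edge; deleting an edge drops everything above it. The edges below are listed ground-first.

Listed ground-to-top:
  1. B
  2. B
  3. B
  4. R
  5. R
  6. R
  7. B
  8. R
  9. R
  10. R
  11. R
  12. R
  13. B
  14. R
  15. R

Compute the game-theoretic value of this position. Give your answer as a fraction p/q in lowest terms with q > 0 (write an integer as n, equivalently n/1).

step 1: add B to get B; options L={ 0 } R={ none } = 1
step 2: add B to get BB; options L={ 0,1 } R={ none } = 2
step 3: add B to get BBB; options L={ 0,1,2 } R={ none } = 3
step 4: add R to get BBBR; options L={ 0,1,2 } R={ 3 } = 5/2
step 5: add R to get BBBRR; options L={ 0,1,2 } R={ 5/2,3 } = 9/4
step 6: add R to get BBBRRR; options L={ 0,1,2 } R={ 9/4,5/2,3 } = 17/8
step 7: add B to get BBBRRRB; options L={ 0,1,2,17/8 } R={ 9/4,5/2,3 } = 35/16
step 8: add R to get BBBRRRBR; options L={ 0,1,2,17/8 } R={ 35/16,9/4,5/2,3 } = 69/32
step 9: add R to get BBBRRRBRR; options L={ 0,1,2,17/8 } R={ 69/32,35/16,9/4,5/2,3 } = 137/64
step 10: add R to get BBBRRRBRRR; options L={ 0,1,2,17/8 } R={ 137/64,69/32,35/16,9/4,5/2,3 } = 273/128
step 11: add R to get BBBRRRBRRRR; options L={ 0,1,2,17/8 } R={ 273/128,137/64,69/32,35/16,9/4,5/2,3 } = 545/256
step 12: add R to get BBBRRRBRRRRR; options L={ 0,1,2,17/8 } R={ 545/256,273/128,137/64,69/32,35/16,9/4,5/2,3 } = 1089/512
step 13: add B to get BBBRRRBRRRRRB; options L={ 0,1,2,17/8,1089/512 } R={ 545/256,273/128,137/64,69/32,35/16,9/4,5/2,3 } = 2179/1024
step 14: add R to get BBBRRRBRRRRRBR; options L={ 0,1,2,17/8,1089/512 } R={ 2179/1024,545/256,273/128,137/64,69/32,35/16,9/4,5/2,3 } = 4357/2048
step 15: add R to get BBBRRRBRRRRRBRR; options L={ 0,1,2,17/8,1089/512 } R={ 4357/2048,2179/1024,545/256,273/128,137/64,69/32,35/16,9/4,5/2,3 } = 8713/4096

8713/4096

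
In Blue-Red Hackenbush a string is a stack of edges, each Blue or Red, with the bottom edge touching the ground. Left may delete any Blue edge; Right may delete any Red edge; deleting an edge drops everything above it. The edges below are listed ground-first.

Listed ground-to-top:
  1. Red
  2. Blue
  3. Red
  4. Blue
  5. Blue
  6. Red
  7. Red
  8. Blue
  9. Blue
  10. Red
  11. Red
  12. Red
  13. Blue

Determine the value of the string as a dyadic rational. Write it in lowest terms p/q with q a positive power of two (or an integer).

-2461/4096

Prefix values for Red Blue Red Blue Blue Red Red Blue Blue Red Red Red Blue via {L|R} + simplicity:
g_1 [R]  L=[(no moves)]  R=[0]  -> -1
g_2 [RB]  L=[-1]  R=[0]  -> -1/2
g_3 [RBR]  L=[-1]  R=[-1/2,0]  -> -3/4
g_4 [RBRB]  L=[-1,-3/4]  R=[-1/2,0]  -> -5/8
g_5 [RBRBB]  L=[-1,-3/4,-5/8]  R=[-1/2,0]  -> -9/16
g_6 [RBRBBR]  L=[-1,-3/4,-5/8]  R=[-9/16,-1/2,0]  -> -19/32
g_7 [RBRBBRR]  L=[-1,-3/4,-5/8]  R=[-19/32,-9/16,-1/2,0]  -> -39/64
g_8 [RBRBBRRB]  L=[-1,-3/4,-5/8,-39/64]  R=[-19/32,-9/16,-1/2,0]  -> -77/128
g_9 [RBRBBRRBB]  L=[-1,-3/4,-5/8,-39/64,-77/128]  R=[-19/32,-9/16,-1/2,0]  -> -153/256
g_10 [RBRBBRRBBR]  L=[-1,-3/4,-5/8,-39/64,-77/128]  R=[-153/256,-19/32,-9/16,-1/2,0]  -> -307/512
g_11 [RBRBBRRBBRR]  L=[-1,-3/4,-5/8,-39/64,-77/128]  R=[-307/512,-153/256,-19/32,-9/16,-1/2,0]  -> -615/1024
g_12 [RBRBBRRBBRRR]  L=[-1,-3/4,-5/8,-39/64,-77/128]  R=[-615/1024,-307/512,-153/256,-19/32,-9/16,-1/2,0]  -> -1231/2048
g_13 [RBRBBRRBBRRRB]  L=[-1,-3/4,-5/8,-39/64,-77/128,-1231/2048]  R=[-615/1024,-307/512,-153/256,-19/32,-9/16,-1/2,0]  -> -2461/4096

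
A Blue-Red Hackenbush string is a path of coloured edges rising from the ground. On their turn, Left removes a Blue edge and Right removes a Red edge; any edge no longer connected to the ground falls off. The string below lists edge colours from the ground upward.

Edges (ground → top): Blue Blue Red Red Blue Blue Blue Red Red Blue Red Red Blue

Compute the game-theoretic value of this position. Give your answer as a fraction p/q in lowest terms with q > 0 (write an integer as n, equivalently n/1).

2963/2048

Build v(s[:k]) for k = 1..13, string s = Blue Blue Red Red Blue Blue Blue Red Red Blue Red Red Blue.
B: Left { 0 }, Right { none } = simplest 1
BB: Left { 0, 1 }, Right { none } = simplest 2
BBR: Left { 0, 1 }, Right { 2 } = simplest 3/2
BBRR: Left { 0, 1 }, Right { 3/2, 2 } = simplest 5/4
BBRRB: Left { 0, 1, 5/4 }, Right { 3/2, 2 } = simplest 11/8
BBRRBB: Left { 0, 1, 5/4, 11/8 }, Right { 3/2, 2 } = simplest 23/16
BBRRBBB: Left { 0, 1, 5/4, 11/8, 23/16 }, Right { 3/2, 2 } = simplest 47/32
BBRRBBBR: Left { 0, 1, 5/4, 11/8, 23/16 }, Right { 47/32, 3/2, 2 } = simplest 93/64
BBRRBBBRR: Left { 0, 1, 5/4, 11/8, 23/16 }, Right { 93/64, 47/32, 3/2, 2 } = simplest 185/128
BBRRBBBRRB: Left { 0, 1, 5/4, 11/8, 23/16, 185/128 }, Right { 93/64, 47/32, 3/2, 2 } = simplest 371/256
BBRRBBBRRBR: Left { 0, 1, 5/4, 11/8, 23/16, 185/128 }, Right { 371/256, 93/64, 47/32, 3/2, 2 } = simplest 741/512
BBRRBBBRRBRR: Left { 0, 1, 5/4, 11/8, 23/16, 185/128 }, Right { 741/512, 371/256, 93/64, 47/32, 3/2, 2 } = simplest 1481/1024
BBRRBBBRRBRRB: Left { 0, 1, 5/4, 11/8, 23/16, 185/128, 1481/1024 }, Right { 741/512, 371/256, 93/64, 47/32, 3/2, 2 } = simplest 2963/2048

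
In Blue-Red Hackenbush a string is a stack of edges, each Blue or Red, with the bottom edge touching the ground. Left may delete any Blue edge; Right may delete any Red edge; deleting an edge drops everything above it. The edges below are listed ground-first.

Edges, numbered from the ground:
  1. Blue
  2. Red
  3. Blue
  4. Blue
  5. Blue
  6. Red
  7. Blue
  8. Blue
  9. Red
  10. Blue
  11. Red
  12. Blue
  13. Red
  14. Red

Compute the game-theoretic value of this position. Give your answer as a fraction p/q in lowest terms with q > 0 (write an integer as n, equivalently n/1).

Recurse on prefixes of the 14-edge string Blue Red Blue Blue Blue Red Blue Blue Red Blue Red Blue Red Red:
val(B) = { 0 | · } → 1
val(BR) = { 0 | 1 } → 1/2
val(BRB) = { 0 1/2 | 1 } → 3/4
val(BRBB) = { 0 1/2 3/4 | 1 } → 7/8
val(BRBBB) = { 0 1/2 3/4 7/8 | 1 } → 15/16
val(BRBBBR) = { 0 1/2 3/4 7/8 | 15/16 1 } → 29/32
val(BRBBBRB) = { 0 1/2 3/4 7/8 29/32 | 15/16 1 } → 59/64
val(BRBBBRBB) = { 0 1/2 3/4 7/8 29/32 59/64 | 15/16 1 } → 119/128
val(BRBBBRBBR) = { 0 1/2 3/4 7/8 29/32 59/64 | 119/128 15/16 1 } → 237/256
val(BRBBBRBBRB) = { 0 1/2 3/4 7/8 29/32 59/64 237/256 | 119/128 15/16 1 } → 475/512
val(BRBBBRBBRBR) = { 0 1/2 3/4 7/8 29/32 59/64 237/256 | 475/512 119/128 15/16 1 } → 949/1024
val(BRBBBRBBRBRB) = { 0 1/2 3/4 7/8 29/32 59/64 237/256 949/1024 | 475/512 119/128 15/16 1 } → 1899/2048
val(BRBBBRBBRBRBR) = { 0 1/2 3/4 7/8 29/32 59/64 237/256 949/1024 | 1899/2048 475/512 119/128 15/16 1 } → 3797/4096
val(BRBBBRBBRBRBRR) = { 0 1/2 3/4 7/8 29/32 59/64 237/256 949/1024 | 3797/4096 1899/2048 475/512 119/128 15/16 1 } → 7593/8192

7593/8192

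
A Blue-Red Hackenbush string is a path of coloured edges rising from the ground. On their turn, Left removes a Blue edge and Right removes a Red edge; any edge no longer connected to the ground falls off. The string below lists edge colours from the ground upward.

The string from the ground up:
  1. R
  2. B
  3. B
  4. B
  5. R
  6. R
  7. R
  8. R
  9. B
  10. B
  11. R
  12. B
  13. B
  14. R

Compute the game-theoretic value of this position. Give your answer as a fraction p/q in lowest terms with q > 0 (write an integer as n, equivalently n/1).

edge 1 of 14 (R): { · | 0 } → -1
edge 2 of 14 (B): { -1 | 0 } → -1/2
edge 3 of 14 (B): { -1; -1/2 | 0 } → -1/4
edge 4 of 14 (B): { -1; -1/2; -1/4 | 0 } → -1/8
edge 5 of 14 (R): { -1; -1/2; -1/4 | -1/8; 0 } → -3/16
edge 6 of 14 (R): { -1; -1/2; -1/4 | -3/16; -1/8; 0 } → -7/32
edge 7 of 14 (R): { -1; -1/2; -1/4 | -7/32; -3/16; -1/8; 0 } → -15/64
edge 8 of 14 (R): { -1; -1/2; -1/4 | -15/64; -7/32; -3/16; -1/8; 0 } → -31/128
edge 9 of 14 (B): { -1; -1/2; -1/4; -31/128 | -15/64; -7/32; -3/16; -1/8; 0 } → -61/256
edge 10 of 14 (B): { -1; -1/2; -1/4; -31/128; -61/256 | -15/64; -7/32; -3/16; -1/8; 0 } → -121/512
edge 11 of 14 (R): { -1; -1/2; -1/4; -31/128; -61/256 | -121/512; -15/64; -7/32; -3/16; -1/8; 0 } → -243/1024
edge 12 of 14 (B): { -1; -1/2; -1/4; -31/128; -61/256; -243/1024 | -121/512; -15/64; -7/32; -3/16; -1/8; 0 } → -485/2048
edge 13 of 14 (B): { -1; -1/2; -1/4; -31/128; -61/256; -243/1024; -485/2048 | -121/512; -15/64; -7/32; -3/16; -1/8; 0 } → -969/4096
edge 14 of 14 (R): { -1; -1/2; -1/4; -31/128; -61/256; -243/1024; -485/2048 | -969/4096; -121/512; -15/64; -7/32; -3/16; -1/8; 0 } → -1939/8192

-1939/8192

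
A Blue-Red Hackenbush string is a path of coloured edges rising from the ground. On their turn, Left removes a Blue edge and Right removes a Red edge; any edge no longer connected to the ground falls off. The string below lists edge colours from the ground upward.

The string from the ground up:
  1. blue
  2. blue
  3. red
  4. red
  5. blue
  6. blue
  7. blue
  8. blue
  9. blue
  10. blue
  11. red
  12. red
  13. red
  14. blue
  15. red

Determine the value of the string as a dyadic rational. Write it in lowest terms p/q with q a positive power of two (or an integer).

12229/8192

Prefix values for blue blue red red blue blue blue blue blue blue red red red blue red via {L|R} + simplicity:
G(b) = { 0 |  } = 1
G(bb) = { 0; 1 |  } = 2
G(bbr) = { 0; 1 | 2 } = 3/2
G(bbrr) = { 0; 1 | 3/2; 2 } = 5/4
G(bbrrb) = { 0; 1; 5/4 | 3/2; 2 } = 11/8
G(bbrrbb) = { 0; 1; 5/4; 11/8 | 3/2; 2 } = 23/16
G(bbrrbbb) = { 0; 1; 5/4; 11/8; 23/16 | 3/2; 2 } = 47/32
G(bbrrbbbb) = { 0; 1; 5/4; 11/8; 23/16; 47/32 | 3/2; 2 } = 95/64
G(bbrrbbbbb) = { 0; 1; 5/4; 11/8; 23/16; 47/32; 95/64 | 3/2; 2 } = 191/128
G(bbrrbbbbbb) = { 0; 1; 5/4; 11/8; 23/16; 47/32; 95/64; 191/128 | 3/2; 2 } = 383/256
G(bbrrbbbbbbr) = { 0; 1; 5/4; 11/8; 23/16; 47/32; 95/64; 191/128 | 383/256; 3/2; 2 } = 765/512
G(bbrrbbbbbbrr) = { 0; 1; 5/4; 11/8; 23/16; 47/32; 95/64; 191/128 | 765/512; 383/256; 3/2; 2 } = 1529/1024
G(bbrrbbbbbbrrr) = { 0; 1; 5/4; 11/8; 23/16; 47/32; 95/64; 191/128 | 1529/1024; 765/512; 383/256; 3/2; 2 } = 3057/2048
G(bbrrbbbbbbrrrb) = { 0; 1; 5/4; 11/8; 23/16; 47/32; 95/64; 191/128; 3057/2048 | 1529/1024; 765/512; 383/256; 3/2; 2 } = 6115/4096
G(bbrrbbbbbbrrrbr) = { 0; 1; 5/4; 11/8; 23/16; 47/32; 95/64; 191/128; 3057/2048 | 6115/4096; 1529/1024; 765/512; 383/256; 3/2; 2 } = 12229/8192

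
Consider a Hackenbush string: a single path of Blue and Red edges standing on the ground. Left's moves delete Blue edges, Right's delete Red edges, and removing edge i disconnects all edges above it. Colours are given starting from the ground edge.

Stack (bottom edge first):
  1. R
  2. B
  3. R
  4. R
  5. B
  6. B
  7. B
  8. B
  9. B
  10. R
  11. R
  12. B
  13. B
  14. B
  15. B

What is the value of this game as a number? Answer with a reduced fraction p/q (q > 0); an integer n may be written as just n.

step 1: add R to get R; options L={ none } R={ 0 } — -1
step 2: add B to get RB; options L={ -1 } R={ 0 } — -1/2
step 3: add R to get RBR; options L={ -1 } R={ -1/2,0 } — -3/4
step 4: add R to get RBRR; options L={ -1 } R={ -3/4,-1/2,0 } — -7/8
step 5: add B to get RBRRB; options L={ -1,-7/8 } R={ -3/4,-1/2,0 } — -13/16
step 6: add B to get RBRRBB; options L={ -1,-7/8,-13/16 } R={ -3/4,-1/2,0 } — -25/32
step 7: add B to get RBRRBBB; options L={ -1,-7/8,-13/16,-25/32 } R={ -3/4,-1/2,0 } — -49/64
step 8: add B to get RBRRBBBB; options L={ -1,-7/8,-13/16,-25/32,-49/64 } R={ -3/4,-1/2,0 } — -97/128
step 9: add B to get RBRRBBBBB; options L={ -1,-7/8,-13/16,-25/32,-49/64,-97/128 } R={ -3/4,-1/2,0 } — -193/256
step 10: add R to get RBRRBBBBBR; options L={ -1,-7/8,-13/16,-25/32,-49/64,-97/128 } R={ -193/256,-3/4,-1/2,0 } — -387/512
step 11: add R to get RBRRBBBBBRR; options L={ -1,-7/8,-13/16,-25/32,-49/64,-97/128 } R={ -387/512,-193/256,-3/4,-1/2,0 } — -775/1024
step 12: add B to get RBRRBBBBBRRB; options L={ -1,-7/8,-13/16,-25/32,-49/64,-97/128,-775/1024 } R={ -387/512,-193/256,-3/4,-1/2,0 } — -1549/2048
step 13: add B to get RBRRBBBBBRRBB; options L={ -1,-7/8,-13/16,-25/32,-49/64,-97/128,-775/1024,-1549/2048 } R={ -387/512,-193/256,-3/4,-1/2,0 } — -3097/4096
step 14: add B to get RBRRBBBBBRRBBB; options L={ -1,-7/8,-13/16,-25/32,-49/64,-97/128,-775/1024,-1549/2048,-3097/4096 } R={ -387/512,-193/256,-3/4,-1/2,0 } — -6193/8192
step 15: add B to get RBRRBBBBBRRBBBB; options L={ -1,-7/8,-13/16,-25/32,-49/64,-97/128,-775/1024,-1549/2048,-3097/4096,-6193/8192 } R={ -387/512,-193/256,-3/4,-1/2,0 } — -12385/16384

-12385/16384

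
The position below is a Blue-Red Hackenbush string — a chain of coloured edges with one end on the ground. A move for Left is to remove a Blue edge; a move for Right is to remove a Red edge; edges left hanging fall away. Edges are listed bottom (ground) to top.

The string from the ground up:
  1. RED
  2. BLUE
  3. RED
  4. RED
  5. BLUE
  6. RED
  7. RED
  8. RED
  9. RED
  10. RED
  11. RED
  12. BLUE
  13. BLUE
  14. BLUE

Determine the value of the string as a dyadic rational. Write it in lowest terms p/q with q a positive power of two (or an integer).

Prefix values for RED BLUE RED RED BLUE RED RED RED RED RED RED BLUE BLUE BLUE via {L|R} + simplicity:
G(R) = { · | 0 } -> -1
G(RB) = { -1 | 0 } -> -1/2
G(RBR) = { -1 | -1/2, 0 } -> -3/4
G(RBRR) = { -1 | -3/4, -1/2, 0 } -> -7/8
G(RBRRB) = { -1, -7/8 | -3/4, -1/2, 0 } -> -13/16
G(RBRRBR) = { -1, -7/8 | -13/16, -3/4, -1/2, 0 } -> -27/32
G(RBRRBRR) = { -1, -7/8 | -27/32, -13/16, -3/4, -1/2, 0 } -> -55/64
G(RBRRBRRR) = { -1, -7/8 | -55/64, -27/32, -13/16, -3/4, -1/2, 0 } -> -111/128
G(RBRRBRRRR) = { -1, -7/8 | -111/128, -55/64, -27/32, -13/16, -3/4, -1/2, 0 } -> -223/256
G(RBRRBRRRRR) = { -1, -7/8 | -223/256, -111/128, -55/64, -27/32, -13/16, -3/4, -1/2, 0 } -> -447/512
G(RBRRBRRRRRR) = { -1, -7/8 | -447/512, -223/256, -111/128, -55/64, -27/32, -13/16, -3/4, -1/2, 0 } -> -895/1024
G(RBRRBRRRRRRB) = { -1, -7/8, -895/1024 | -447/512, -223/256, -111/128, -55/64, -27/32, -13/16, -3/4, -1/2, 0 } -> -1789/2048
G(RBRRBRRRRRRBB) = { -1, -7/8, -895/1024, -1789/2048 | -447/512, -223/256, -111/128, -55/64, -27/32, -13/16, -3/4, -1/2, 0 } -> -3577/4096
G(RBRRBRRRRRRBBB) = { -1, -7/8, -895/1024, -1789/2048, -3577/4096 | -447/512, -223/256, -111/128, -55/64, -27/32, -13/16, -3/4, -1/2, 0 } -> -7153/8192

-7153/8192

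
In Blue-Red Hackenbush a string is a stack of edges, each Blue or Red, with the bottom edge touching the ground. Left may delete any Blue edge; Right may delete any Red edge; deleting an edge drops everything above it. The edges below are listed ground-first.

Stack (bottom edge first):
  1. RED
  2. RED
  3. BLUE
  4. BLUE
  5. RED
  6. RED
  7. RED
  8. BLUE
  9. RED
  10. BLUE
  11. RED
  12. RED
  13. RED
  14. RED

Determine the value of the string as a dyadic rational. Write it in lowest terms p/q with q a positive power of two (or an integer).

Prefix values for RED RED BLUE BLUE RED RED RED BLUE RED BLUE RED RED RED RED via {L|R} + simplicity:
step 1: add RED to get R; options L={  } R={ 0 } = -1
step 2: add RED to get RR; options L={  } R={ -1,0 } = -2
step 3: add BLUE to get RRB; options L={ -2 } R={ -1,0 } = -3/2
step 4: add BLUE to get RRBB; options L={ -2,-3/2 } R={ -1,0 } = -5/4
step 5: add RED to get RRBBR; options L={ -2,-3/2 } R={ -5/4,-1,0 } = -11/8
step 6: add RED to get RRBBRR; options L={ -2,-3/2 } R={ -11/8,-5/4,-1,0 } = -23/16
step 7: add RED to get RRBBRRR; options L={ -2,-3/2 } R={ -23/16,-11/8,-5/4,-1,0 } = -47/32
step 8: add BLUE to get RRBBRRRB; options L={ -2,-3/2,-47/32 } R={ -23/16,-11/8,-5/4,-1,0 } = -93/64
step 9: add RED to get RRBBRRRBR; options L={ -2,-3/2,-47/32 } R={ -93/64,-23/16,-11/8,-5/4,-1,0 } = -187/128
step 10: add BLUE to get RRBBRRRBRB; options L={ -2,-3/2,-47/32,-187/128 } R={ -93/64,-23/16,-11/8,-5/4,-1,0 } = -373/256
step 11: add RED to get RRBBRRRBRBR; options L={ -2,-3/2,-47/32,-187/128 } R={ -373/256,-93/64,-23/16,-11/8,-5/4,-1,0 } = -747/512
step 12: add RED to get RRBBRRRBRBRR; options L={ -2,-3/2,-47/32,-187/128 } R={ -747/512,-373/256,-93/64,-23/16,-11/8,-5/4,-1,0 } = -1495/1024
step 13: add RED to get RRBBRRRBRBRRR; options L={ -2,-3/2,-47/32,-187/128 } R={ -1495/1024,-747/512,-373/256,-93/64,-23/16,-11/8,-5/4,-1,0 } = -2991/2048
step 14: add RED to get RRBBRRRBRBRRRR; options L={ -2,-3/2,-47/32,-187/128 } R={ -2991/2048,-1495/1024,-747/512,-373/256,-93/64,-23/16,-11/8,-5/4,-1,0 } = -5983/4096

-5983/4096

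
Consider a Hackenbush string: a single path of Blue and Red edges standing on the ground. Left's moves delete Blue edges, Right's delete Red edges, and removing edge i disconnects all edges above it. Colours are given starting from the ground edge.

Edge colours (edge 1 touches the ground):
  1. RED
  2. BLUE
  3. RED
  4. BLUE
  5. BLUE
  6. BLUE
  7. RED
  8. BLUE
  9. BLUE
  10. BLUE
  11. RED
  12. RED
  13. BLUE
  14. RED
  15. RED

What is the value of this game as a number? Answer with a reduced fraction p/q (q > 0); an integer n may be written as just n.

Recurse on prefixes of the 15-edge string RED BLUE RED BLUE BLUE BLUE RED BLUE BLUE BLUE RED RED BLUE RED RED:
G_1 [R]  L=[·]  R=[0]  ⇒ -1
G_2 [RB]  L=[-1]  R=[0]  ⇒ -1/2
G_3 [RBR]  L=[-1]  R=[-1/2 0]  ⇒ -3/4
G_4 [RBRB]  L=[-1 -3/4]  R=[-1/2 0]  ⇒ -5/8
G_5 [RBRBB]  L=[-1 -3/4 -5/8]  R=[-1/2 0]  ⇒ -9/16
G_6 [RBRBBB]  L=[-1 -3/4 -5/8 -9/16]  R=[-1/2 0]  ⇒ -17/32
G_7 [RBRBBBR]  L=[-1 -3/4 -5/8 -9/16]  R=[-17/32 -1/2 0]  ⇒ -35/64
G_8 [RBRBBBRB]  L=[-1 -3/4 -5/8 -9/16 -35/64]  R=[-17/32 -1/2 0]  ⇒ -69/128
G_9 [RBRBBBRBB]  L=[-1 -3/4 -5/8 -9/16 -35/64 -69/128]  R=[-17/32 -1/2 0]  ⇒ -137/256
G_10 [RBRBBBRBBB]  L=[-1 -3/4 -5/8 -9/16 -35/64 -69/128 -137/256]  R=[-17/32 -1/2 0]  ⇒ -273/512
G_11 [RBRBBBRBBBR]  L=[-1 -3/4 -5/8 -9/16 -35/64 -69/128 -137/256]  R=[-273/512 -17/32 -1/2 0]  ⇒ -547/1024
G_12 [RBRBBBRBBBRR]  L=[-1 -3/4 -5/8 -9/16 -35/64 -69/128 -137/256]  R=[-547/1024 -273/512 -17/32 -1/2 0]  ⇒ -1095/2048
G_13 [RBRBBBRBBBRRB]  L=[-1 -3/4 -5/8 -9/16 -35/64 -69/128 -137/256 -1095/2048]  R=[-547/1024 -273/512 -17/32 -1/2 0]  ⇒ -2189/4096
G_14 [RBRBBBRBBBRRBR]  L=[-1 -3/4 -5/8 -9/16 -35/64 -69/128 -137/256 -1095/2048]  R=[-2189/4096 -547/1024 -273/512 -17/32 -1/2 0]  ⇒ -4379/8192
G_15 [RBRBBBRBBBRRBRR]  L=[-1 -3/4 -5/8 -9/16 -35/64 -69/128 -137/256 -1095/2048]  R=[-4379/8192 -2189/4096 -547/1024 -273/512 -17/32 -1/2 0]  ⇒ -8759/16384

-8759/16384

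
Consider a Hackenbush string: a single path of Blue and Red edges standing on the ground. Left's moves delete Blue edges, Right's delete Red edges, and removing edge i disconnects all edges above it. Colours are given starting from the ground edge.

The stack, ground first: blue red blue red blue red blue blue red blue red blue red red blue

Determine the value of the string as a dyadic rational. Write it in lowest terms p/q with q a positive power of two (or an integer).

Recurse on prefixes of the 15-edge string blue red blue red blue red blue blue red blue red blue red red blue:
b: Left { 0 }, Right { none } => simplest 1
br: Left { 0 }, Right { 1 } => simplest 1/2
brb: Left { 0,1/2 }, Right { 1 } => simplest 3/4
brbr: Left { 0,1/2 }, Right { 3/4,1 } => simplest 5/8
brbrb: Left { 0,1/2,5/8 }, Right { 3/4,1 } => simplest 11/16
brbrbr: Left { 0,1/2,5/8 }, Right { 11/16,3/4,1 } => simplest 21/32
brbrbrb: Left { 0,1/2,5/8,21/32 }, Right { 11/16,3/4,1 } => simplest 43/64
brbrbrbb: Left { 0,1/2,5/8,21/32,43/64 }, Right { 11/16,3/4,1 } => simplest 87/128
brbrbrbbr: Left { 0,1/2,5/8,21/32,43/64 }, Right { 87/128,11/16,3/4,1 } => simplest 173/256
brbrbrbbrb: Left { 0,1/2,5/8,21/32,43/64,173/256 }, Right { 87/128,11/16,3/4,1 } => simplest 347/512
brbrbrbbrbr: Left { 0,1/2,5/8,21/32,43/64,173/256 }, Right { 347/512,87/128,11/16,3/4,1 } => simplest 693/1024
brbrbrbbrbrb: Left { 0,1/2,5/8,21/32,43/64,173/256,693/1024 }, Right { 347/512,87/128,11/16,3/4,1 } => simplest 1387/2048
brbrbrbbrbrbr: Left { 0,1/2,5/8,21/32,43/64,173/256,693/1024 }, Right { 1387/2048,347/512,87/128,11/16,3/4,1 } => simplest 2773/4096
brbrbrbbrbrbrr: Left { 0,1/2,5/8,21/32,43/64,173/256,693/1024 }, Right { 2773/4096,1387/2048,347/512,87/128,11/16,3/4,1 } => simplest 5545/8192
brbrbrbbrbrbrrb: Left { 0,1/2,5/8,21/32,43/64,173/256,693/1024,5545/8192 }, Right { 2773/4096,1387/2048,347/512,87/128,11/16,3/4,1 } => simplest 11091/16384

11091/16384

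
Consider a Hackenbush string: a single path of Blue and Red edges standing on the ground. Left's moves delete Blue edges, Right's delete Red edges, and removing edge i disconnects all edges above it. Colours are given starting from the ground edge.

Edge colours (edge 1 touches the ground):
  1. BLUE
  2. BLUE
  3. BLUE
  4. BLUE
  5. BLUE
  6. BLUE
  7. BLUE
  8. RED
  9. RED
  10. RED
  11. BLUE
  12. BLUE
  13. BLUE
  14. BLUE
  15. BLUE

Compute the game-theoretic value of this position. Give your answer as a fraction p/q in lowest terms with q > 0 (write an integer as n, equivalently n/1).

1599/256

Build g(s[:k]) for k = 1..15, string s = BLUE BLUE BLUE BLUE BLUE BLUE BLUE RED RED RED BLUE BLUE BLUE BLUE BLUE.
B: Left { 0 }, Right { (no moves) } gives simplest 1
BB: Left { 0 1 }, Right { (no moves) } gives simplest 2
BBB: Left { 0 1 2 }, Right { (no moves) } gives simplest 3
BBBB: Left { 0 1 2 3 }, Right { (no moves) } gives simplest 4
BBBBB: Left { 0 1 2 3 4 }, Right { (no moves) } gives simplest 5
BBBBBB: Left { 0 1 2 3 4 5 }, Right { (no moves) } gives simplest 6
BBBBBBB: Left { 0 1 2 3 4 5 6 }, Right { (no moves) } gives simplest 7
BBBBBBBR: Left { 0 1 2 3 4 5 6 }, Right { 7 } gives simplest 13/2
BBBBBBBRR: Left { 0 1 2 3 4 5 6 }, Right { 13/2 7 } gives simplest 25/4
BBBBBBBRRR: Left { 0 1 2 3 4 5 6 }, Right { 25/4 13/2 7 } gives simplest 49/8
BBBBBBBRRRB: Left { 0 1 2 3 4 5 6 49/8 }, Right { 25/4 13/2 7 } gives simplest 99/16
BBBBBBBRRRBB: Left { 0 1 2 3 4 5 6 49/8 99/16 }, Right { 25/4 13/2 7 } gives simplest 199/32
BBBBBBBRRRBBB: Left { 0 1 2 3 4 5 6 49/8 99/16 199/32 }, Right { 25/4 13/2 7 } gives simplest 399/64
BBBBBBBRRRBBBB: Left { 0 1 2 3 4 5 6 49/8 99/16 199/32 399/64 }, Right { 25/4 13/2 7 } gives simplest 799/128
BBBBBBBRRRBBBBB: Left { 0 1 2 3 4 5 6 49/8 99/16 199/32 399/64 799/128 }, Right { 25/4 13/2 7 } gives simplest 1599/256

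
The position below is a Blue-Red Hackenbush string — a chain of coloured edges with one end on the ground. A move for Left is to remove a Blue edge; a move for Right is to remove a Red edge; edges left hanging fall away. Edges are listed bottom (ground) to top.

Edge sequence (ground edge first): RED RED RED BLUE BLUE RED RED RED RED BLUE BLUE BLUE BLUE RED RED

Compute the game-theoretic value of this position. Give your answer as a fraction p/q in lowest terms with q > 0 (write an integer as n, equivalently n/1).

-10119/4096

R: Left { none }, Right { 0 } -> simplest -1
RR: Left { none }, Right { -1, 0 } -> simplest -2
RRR: Left { none }, Right { -2, -1, 0 } -> simplest -3
RRRB: Left { -3 }, Right { -2, -1, 0 } -> simplest -5/2
RRRBB: Left { -3, -5/2 }, Right { -2, -1, 0 } -> simplest -9/4
RRRBBR: Left { -3, -5/2 }, Right { -9/4, -2, -1, 0 } -> simplest -19/8
RRRBBRR: Left { -3, -5/2 }, Right { -19/8, -9/4, -2, -1, 0 } -> simplest -39/16
RRRBBRRR: Left { -3, -5/2 }, Right { -39/16, -19/8, -9/4, -2, -1, 0 } -> simplest -79/32
RRRBBRRRR: Left { -3, -5/2 }, Right { -79/32, -39/16, -19/8, -9/4, -2, -1, 0 } -> simplest -159/64
RRRBBRRRRB: Left { -3, -5/2, -159/64 }, Right { -79/32, -39/16, -19/8, -9/4, -2, -1, 0 } -> simplest -317/128
RRRBBRRRRBB: Left { -3, -5/2, -159/64, -317/128 }, Right { -79/32, -39/16, -19/8, -9/4, -2, -1, 0 } -> simplest -633/256
RRRBBRRRRBBB: Left { -3, -5/2, -159/64, -317/128, -633/256 }, Right { -79/32, -39/16, -19/8, -9/4, -2, -1, 0 } -> simplest -1265/512
RRRBBRRRRBBBB: Left { -3, -5/2, -159/64, -317/128, -633/256, -1265/512 }, Right { -79/32, -39/16, -19/8, -9/4, -2, -1, 0 } -> simplest -2529/1024
RRRBBRRRRBBBBR: Left { -3, -5/2, -159/64, -317/128, -633/256, -1265/512 }, Right { -2529/1024, -79/32, -39/16, -19/8, -9/4, -2, -1, 0 } -> simplest -5059/2048
RRRBBRRRRBBBBRR: Left { -3, -5/2, -159/64, -317/128, -633/256, -1265/512 }, Right { -5059/2048, -2529/1024, -79/32, -39/16, -19/8, -9/4, -2, -1, 0 } -> simplest -10119/4096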